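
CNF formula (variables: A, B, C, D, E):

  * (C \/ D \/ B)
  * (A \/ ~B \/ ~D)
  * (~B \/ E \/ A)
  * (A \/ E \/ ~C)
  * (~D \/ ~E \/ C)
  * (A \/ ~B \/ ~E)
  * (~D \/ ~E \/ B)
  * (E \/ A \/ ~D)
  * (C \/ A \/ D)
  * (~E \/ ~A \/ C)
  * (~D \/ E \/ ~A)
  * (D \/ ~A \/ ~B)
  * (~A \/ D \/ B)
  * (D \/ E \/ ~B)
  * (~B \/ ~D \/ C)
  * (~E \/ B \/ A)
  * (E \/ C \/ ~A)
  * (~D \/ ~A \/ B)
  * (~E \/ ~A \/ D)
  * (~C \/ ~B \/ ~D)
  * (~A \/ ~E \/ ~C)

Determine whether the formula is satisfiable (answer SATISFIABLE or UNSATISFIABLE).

UNSATISFIABLE

A = True:
  D = True:
    propagation gives E=True, C=True; an empty clause results — contradiction.
  D = False:
    propagation gives B=False; an empty clause results — contradiction.
A = False:
  B = True:
    propagation gives D=False, E=True; an empty clause results — contradiction.
  B = False:
    propagation gives E=False, C=False, D=True; an empty clause results — contradiction.
Every branch closes, so no satisfying assignment exists.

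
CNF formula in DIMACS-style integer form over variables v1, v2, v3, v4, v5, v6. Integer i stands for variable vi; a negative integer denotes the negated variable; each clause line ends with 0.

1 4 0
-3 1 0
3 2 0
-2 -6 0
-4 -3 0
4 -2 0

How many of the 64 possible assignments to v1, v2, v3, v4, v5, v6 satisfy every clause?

8

Case analysis on v2 and v3:
  v2=T, v3=T: a clause becomes empty — 0.
  v2=T, v3=F: remaining (v1,v4,v5,v6) ∈ {(F,T,F,F); (F,T,T,F); (T,T,F,F); (T,T,T,F)} — 4.
  v2=F, v3=T: remaining (v1,v4,v5,v6) ∈ {(T,F,F,F); (T,F,F,T); (T,F,T,F); (T,F,T,T)} — 4.
  v2=F, v3=F: a clause becomes empty — 0.
Total: 0 + 4 + 4 + 0 = 8.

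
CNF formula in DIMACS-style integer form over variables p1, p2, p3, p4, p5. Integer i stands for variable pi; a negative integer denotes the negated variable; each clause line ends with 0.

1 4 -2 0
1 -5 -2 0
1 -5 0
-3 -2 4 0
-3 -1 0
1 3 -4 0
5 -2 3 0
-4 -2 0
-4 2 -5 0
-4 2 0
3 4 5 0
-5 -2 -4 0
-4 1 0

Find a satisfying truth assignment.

Branch on p1: take p1 = False.
  then p5 is forced to False.
  then p4 is forced to False.
  then p2 is forced to False.
  then p3 is forced to True.

p1=F, p2=F, p3=T, p4=F, p5=F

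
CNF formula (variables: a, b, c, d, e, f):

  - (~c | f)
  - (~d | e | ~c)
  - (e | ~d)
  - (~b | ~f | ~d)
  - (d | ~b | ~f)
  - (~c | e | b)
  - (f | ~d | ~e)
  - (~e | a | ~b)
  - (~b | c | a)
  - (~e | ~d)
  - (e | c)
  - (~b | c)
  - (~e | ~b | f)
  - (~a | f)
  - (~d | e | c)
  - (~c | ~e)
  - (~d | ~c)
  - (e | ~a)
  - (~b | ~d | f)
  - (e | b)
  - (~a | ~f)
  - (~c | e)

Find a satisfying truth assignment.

a = F, b = F, c = F, d = F, e = T, f = F

Check each clause:
  1. (f | ~c) — ~c is true.
  2. (e | ~c | ~d) — ~c is true.
  3. (e | ~d) — ~d is true.
  4. (~b | ~f | ~d) — ~f is true.
  5. (~b | ~f | d) — ~f is true.
  6. (~c | b | e) — ~c is true.
  7. (~e | f | ~d) — ~d is true.
  8. (~e | ~b | a) — ~b is true.
  9. (c | ~b | a) — ~b is true.
  10. (~d | ~e) — ~d is true.
  11. (c | e) — e is true.
  12. (c | ~b) — ~b is true.
  13. (f | ~b | ~e) — ~b is true.
  14. (f | ~a) — ~a is true.
  15. (~d | c | e) — ~d is true.
  16. (~e | ~c) — ~c is true.
  17. (~d | ~c) — ~d is true.
  18. (e | ~a) — e is true.
  19. (f | ~d | ~b) — ~d is true.
  20. (e | b) — e is true.
  21. (~a | ~f) — ~f is true.
  22. (~c | e) — ~c is true.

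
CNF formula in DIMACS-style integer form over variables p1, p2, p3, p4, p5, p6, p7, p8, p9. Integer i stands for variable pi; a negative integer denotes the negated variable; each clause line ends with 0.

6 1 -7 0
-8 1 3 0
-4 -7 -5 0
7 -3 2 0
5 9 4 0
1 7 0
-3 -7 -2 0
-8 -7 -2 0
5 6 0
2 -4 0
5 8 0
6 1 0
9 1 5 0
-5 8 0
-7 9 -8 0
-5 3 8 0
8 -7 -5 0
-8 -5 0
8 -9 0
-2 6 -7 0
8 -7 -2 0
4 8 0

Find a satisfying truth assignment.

p1=1, p2=0, p3=0, p4=0, p5=0, p6=1, p7=0, p8=1, p9=1

p1 occurs only positively in the remaining clauses — set p1 = True.
Pure literal: p6 appears only positively; assign p6 = True.
Try p2 = False.
  then p4 is forced to False.
  then p8 is forced to True.
  then p5 is forced to False.
  then p9 is forced to True.
The remaining clauses are satisfied by p3 = False, p7 = False.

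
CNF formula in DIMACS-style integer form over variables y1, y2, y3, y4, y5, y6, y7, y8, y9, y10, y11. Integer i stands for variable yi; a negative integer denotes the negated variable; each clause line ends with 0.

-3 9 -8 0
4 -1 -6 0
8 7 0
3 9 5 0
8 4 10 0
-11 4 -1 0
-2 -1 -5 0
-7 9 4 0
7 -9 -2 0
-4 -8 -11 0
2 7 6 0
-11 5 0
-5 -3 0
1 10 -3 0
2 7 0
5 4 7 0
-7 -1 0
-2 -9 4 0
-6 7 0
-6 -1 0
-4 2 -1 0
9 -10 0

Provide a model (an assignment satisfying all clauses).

y1=F, y2=F, y3=F, y4=F, y5=F, y6=T, y7=T, y8=T, y9=T, y10=T, y11=F

Check each clause:
  1. {y9, ¬y3, ¬y8} — y9 is true.
  2. {y4, ¬y1, ¬y6} — ¬y1 is true.
  3. {y7, y8} — y8 is true.
  4. {y3, y5, y9} — y9 is true.
  5. {y8, y4, y10} — y8 is true.
  6. {y4, ¬y1, ¬y11} — ¬y11 is true.
  7. {¬y5, ¬y2, ¬y1} — ¬y5 is true.
  8. {¬y7, y9, y4} — y9 is true.
  9. {¬y9, ¬y2, y7} — ¬y2 is true.
  10. {¬y8, ¬y11, ¬y4} — ¬y4 is true.
  11. {y7, y6, y2} — y6 is true.
  12. {y5, ¬y11} — ¬y11 is true.
  13. {¬y3, ¬y5} — ¬y5 is true.
  14. {y1, ¬y3, y10} — y10 is true.
  15. {y7, y2} — y7 is true.
  16. {y5, y4, y7} — y7 is true.
  17. {¬y1, ¬y7} — ¬y1 is true.
  18. {¬y9, ¬y2, y4} — ¬y2 is true.
  19. {¬y6, y7} — y7 is true.
  20. {¬y1, ¬y6} — ¬y1 is true.
  21. {¬y1, y2, ¬y4} — ¬y4 is true.
  22. {¬y10, y9} — y9 is true.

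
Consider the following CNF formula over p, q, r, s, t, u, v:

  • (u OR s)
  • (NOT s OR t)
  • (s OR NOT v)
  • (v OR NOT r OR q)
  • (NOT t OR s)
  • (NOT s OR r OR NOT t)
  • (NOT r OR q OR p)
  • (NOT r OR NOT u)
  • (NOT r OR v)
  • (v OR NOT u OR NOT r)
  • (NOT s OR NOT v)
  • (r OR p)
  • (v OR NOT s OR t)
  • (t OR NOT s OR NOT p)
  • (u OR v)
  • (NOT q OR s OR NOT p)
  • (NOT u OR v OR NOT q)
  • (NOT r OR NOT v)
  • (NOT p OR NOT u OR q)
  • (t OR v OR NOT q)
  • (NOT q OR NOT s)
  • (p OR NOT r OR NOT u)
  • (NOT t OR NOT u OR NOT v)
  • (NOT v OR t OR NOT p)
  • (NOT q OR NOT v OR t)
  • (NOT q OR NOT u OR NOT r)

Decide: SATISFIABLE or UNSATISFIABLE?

UNSATISFIABLE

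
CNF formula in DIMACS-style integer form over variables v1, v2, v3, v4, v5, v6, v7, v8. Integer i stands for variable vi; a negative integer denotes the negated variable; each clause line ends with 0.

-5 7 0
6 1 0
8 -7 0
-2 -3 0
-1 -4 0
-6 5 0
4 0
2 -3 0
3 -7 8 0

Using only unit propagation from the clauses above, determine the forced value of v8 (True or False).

True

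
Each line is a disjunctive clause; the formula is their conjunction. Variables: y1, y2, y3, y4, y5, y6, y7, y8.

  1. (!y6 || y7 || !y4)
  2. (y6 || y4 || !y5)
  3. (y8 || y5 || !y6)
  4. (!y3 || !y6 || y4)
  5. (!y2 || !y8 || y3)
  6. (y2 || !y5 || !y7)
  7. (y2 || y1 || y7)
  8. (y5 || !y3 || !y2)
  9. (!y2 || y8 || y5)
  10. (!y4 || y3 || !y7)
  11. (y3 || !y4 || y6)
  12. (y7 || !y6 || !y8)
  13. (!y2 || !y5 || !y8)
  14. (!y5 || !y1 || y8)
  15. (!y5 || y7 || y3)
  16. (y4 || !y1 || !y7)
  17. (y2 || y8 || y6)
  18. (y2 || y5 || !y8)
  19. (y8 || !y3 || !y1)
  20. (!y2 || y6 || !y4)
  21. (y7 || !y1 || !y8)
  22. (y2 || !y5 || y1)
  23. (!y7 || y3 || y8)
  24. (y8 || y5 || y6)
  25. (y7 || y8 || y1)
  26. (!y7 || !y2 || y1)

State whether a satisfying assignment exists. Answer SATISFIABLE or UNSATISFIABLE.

UNSATISFIABLE

y8 = True:
  y2 = True:
    propagation gives y3=True, y5=True; an empty clause results — contradiction.
  y2 = False:
    propagation gives y5=True, y7=False, y1=True; an empty clause results — contradiction.
y8 = False:
  y5 = True:
    propagation gives y1=False, y2=True, y7=True; an empty clause results — contradiction.
  y5 = False:
    propagation gives y6=False; an empty clause results — contradiction.
Every branch closes, so no satisfying assignment exists.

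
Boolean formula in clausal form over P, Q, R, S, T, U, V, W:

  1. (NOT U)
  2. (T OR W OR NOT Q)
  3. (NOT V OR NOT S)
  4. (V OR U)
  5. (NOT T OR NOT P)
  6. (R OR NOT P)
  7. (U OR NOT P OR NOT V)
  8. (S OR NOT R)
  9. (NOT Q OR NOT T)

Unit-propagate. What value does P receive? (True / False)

False

(NOT U) is a unit clause: U = False.
In (U OR V), U is now false; V must hold, so V = True.
From (NOT V OR NOT S) and V = True: S = False.
(NOT P OR NOT V OR U): since V = True, U = False, the clause reduces to (NOT P). P = False.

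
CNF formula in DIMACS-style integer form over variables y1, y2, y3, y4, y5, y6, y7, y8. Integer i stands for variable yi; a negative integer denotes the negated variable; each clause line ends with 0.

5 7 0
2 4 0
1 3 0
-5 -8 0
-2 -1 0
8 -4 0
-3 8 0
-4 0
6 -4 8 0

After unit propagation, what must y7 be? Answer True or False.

(~y4) stands alone — y4 = False.
In (y2 \/ y4), y4 is now false; y2 must hold, so y2 = True.
In (~y2 \/ ~y1), ~y2 is now false; ~y1 must hold, so y1 = False.
(y1 \/ y3): since y1 = False, the clause reduces to (y3). y3 = True.
(~y3 \/ y8) with y3 = True leaves only y8, so y8 = True.
From (~y5 \/ ~y8) and y8 = True: y5 = False.
(y7 \/ y5) with y5 = False leaves only y7, so y7 = True.

True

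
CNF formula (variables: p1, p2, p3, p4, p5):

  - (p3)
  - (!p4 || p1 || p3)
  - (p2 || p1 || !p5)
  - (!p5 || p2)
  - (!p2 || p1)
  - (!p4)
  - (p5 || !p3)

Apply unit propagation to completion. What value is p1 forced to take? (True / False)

(p3) stands alone — p3 = True.
Unit clause (!p4) sets p4 = False.
In (!p3 || p5), !p3 is now false; p5 must hold, so p5 = True.
From (p2 || !p5) and p5 = True: p2 = True.
(!p2 || p1) with p2 = True leaves only p1, so p1 = True.

True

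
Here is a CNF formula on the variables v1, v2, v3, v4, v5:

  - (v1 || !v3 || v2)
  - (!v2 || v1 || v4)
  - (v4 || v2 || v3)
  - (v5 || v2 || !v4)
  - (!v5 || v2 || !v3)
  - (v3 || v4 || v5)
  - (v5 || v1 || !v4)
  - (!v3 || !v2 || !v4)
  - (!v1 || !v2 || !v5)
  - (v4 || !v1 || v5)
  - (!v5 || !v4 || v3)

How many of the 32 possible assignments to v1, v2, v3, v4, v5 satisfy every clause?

The models are:
  v1=T v2=T v3=F v4=T v5=F
That's 1 in total.

1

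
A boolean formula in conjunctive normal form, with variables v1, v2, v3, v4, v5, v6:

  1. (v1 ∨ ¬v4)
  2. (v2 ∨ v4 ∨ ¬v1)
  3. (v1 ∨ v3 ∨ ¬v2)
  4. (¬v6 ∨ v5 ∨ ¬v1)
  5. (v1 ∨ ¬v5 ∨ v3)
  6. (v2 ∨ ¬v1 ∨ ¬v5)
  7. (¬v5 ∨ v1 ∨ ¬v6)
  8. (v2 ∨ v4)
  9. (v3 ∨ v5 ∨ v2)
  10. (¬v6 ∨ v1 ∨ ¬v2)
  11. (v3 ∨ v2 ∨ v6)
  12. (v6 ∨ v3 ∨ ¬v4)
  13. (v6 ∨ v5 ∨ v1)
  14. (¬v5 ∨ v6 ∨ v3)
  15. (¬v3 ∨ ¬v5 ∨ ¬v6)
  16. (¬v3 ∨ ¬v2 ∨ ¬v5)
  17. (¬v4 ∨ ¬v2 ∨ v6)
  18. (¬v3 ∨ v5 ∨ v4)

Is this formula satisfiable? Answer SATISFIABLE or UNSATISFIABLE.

SATISFIABLE

Set v1 = True and propagate.
The remaining clauses are satisfied by v2 = False, v3 = True, v4 = True, v5 = False, v6 = False.
Every clause has at least one true literal under this assignment.
So v1 = T  v2 = F  v3 = T  v4 = T  v5 = F  v6 = F is a satisfying assignment.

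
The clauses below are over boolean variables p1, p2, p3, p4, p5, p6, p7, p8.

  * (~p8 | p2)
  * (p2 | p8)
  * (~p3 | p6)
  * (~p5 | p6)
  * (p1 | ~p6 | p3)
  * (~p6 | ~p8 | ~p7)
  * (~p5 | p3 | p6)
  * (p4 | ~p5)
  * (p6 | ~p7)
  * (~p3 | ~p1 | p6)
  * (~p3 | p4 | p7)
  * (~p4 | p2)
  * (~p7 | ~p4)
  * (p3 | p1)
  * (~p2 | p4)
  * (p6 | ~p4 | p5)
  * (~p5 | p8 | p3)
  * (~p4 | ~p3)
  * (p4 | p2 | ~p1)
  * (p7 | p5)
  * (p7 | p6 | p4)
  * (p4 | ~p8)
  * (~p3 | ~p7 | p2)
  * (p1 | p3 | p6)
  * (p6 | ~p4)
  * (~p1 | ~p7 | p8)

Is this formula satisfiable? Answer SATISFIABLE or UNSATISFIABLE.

SATISFIABLE

Try p1 = True.
For the remaining variables, p2 = True, p3 = False, p4 = True, p5 = True, p6 = True, p7 = False, p8 = True works.
So p1=1  p2=1  p3=0  p4=1  p5=1  p6=1  p7=0  p8=1 is a satisfying assignment.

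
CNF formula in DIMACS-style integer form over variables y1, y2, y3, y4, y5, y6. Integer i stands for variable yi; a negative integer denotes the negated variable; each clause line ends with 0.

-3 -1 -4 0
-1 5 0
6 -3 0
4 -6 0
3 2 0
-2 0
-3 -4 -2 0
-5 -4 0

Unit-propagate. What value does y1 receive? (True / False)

False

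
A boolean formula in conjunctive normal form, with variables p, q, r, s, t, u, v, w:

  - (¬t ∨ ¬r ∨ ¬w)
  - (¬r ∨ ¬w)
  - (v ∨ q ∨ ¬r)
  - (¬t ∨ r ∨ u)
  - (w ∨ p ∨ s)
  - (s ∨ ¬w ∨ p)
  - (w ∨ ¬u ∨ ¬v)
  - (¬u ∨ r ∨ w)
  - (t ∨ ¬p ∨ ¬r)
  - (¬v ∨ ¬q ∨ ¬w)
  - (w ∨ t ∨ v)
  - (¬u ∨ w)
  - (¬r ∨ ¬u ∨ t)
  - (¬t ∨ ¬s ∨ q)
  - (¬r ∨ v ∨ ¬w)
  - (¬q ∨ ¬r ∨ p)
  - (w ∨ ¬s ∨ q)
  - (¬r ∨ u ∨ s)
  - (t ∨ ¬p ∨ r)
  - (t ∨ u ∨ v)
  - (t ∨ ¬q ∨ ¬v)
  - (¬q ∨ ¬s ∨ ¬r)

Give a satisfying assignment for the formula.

p=True, q=True, r=False, s=True, t=True, u=True, v=False, w=True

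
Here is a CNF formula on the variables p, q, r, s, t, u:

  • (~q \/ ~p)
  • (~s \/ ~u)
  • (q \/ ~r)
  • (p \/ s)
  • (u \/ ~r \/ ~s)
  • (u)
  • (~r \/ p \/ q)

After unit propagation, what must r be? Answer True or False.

False

Unit clause (u) sets u = True.
In (~s \/ ~u), ~u is now false; ~s must hold, so s = False.
(p \/ s) with s = False leaves only p, so p = True.
(~q \/ ~p): since p = True, the clause reduces to (~q). q = False.
(q \/ ~r) with q = False leaves only ~r, so r = False.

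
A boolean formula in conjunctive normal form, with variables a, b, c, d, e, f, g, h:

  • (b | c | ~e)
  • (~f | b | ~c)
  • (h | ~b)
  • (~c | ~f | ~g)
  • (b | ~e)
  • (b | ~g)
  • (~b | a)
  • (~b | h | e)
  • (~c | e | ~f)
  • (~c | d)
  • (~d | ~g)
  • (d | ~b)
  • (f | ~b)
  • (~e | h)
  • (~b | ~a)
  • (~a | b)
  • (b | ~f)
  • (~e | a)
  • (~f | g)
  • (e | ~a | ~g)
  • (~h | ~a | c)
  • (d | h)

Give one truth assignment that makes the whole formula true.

Try a = False.
  then b is forced to False.
  then e is forced to False.
  then g is forced to False.
  then f is forced to False.
For the remaining variables, c = False, d = True, h = False works.
Every clause has at least one true literal under this assignment.

a = F  b = F  c = F  d = T  e = F  f = F  g = F  h = F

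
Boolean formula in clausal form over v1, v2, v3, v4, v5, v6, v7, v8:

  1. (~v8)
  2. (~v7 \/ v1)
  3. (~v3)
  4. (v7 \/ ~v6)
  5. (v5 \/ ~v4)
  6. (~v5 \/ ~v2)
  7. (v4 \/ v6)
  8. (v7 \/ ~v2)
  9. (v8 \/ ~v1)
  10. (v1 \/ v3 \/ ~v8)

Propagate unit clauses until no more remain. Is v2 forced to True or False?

False

(~v8) stands alone — v8 = False.
(~v3) stands alone — v3 = False.
(~v1 \/ v8): since v8 = False, the clause reduces to (~v1). v1 = False.
(~v7 \/ v1) with v1 = False leaves only ~v7, so v7 = False.
(v7 \/ ~v6): since v7 = False, the clause reduces to (~v6). v6 = False.
(v6 \/ v4): since v6 = False, the clause reduces to (v4). v4 = True.
(v5 \/ ~v4): since v4 = True, the clause reduces to (v5). v5 = True.
(~v2 \/ ~v5): since v5 = True, the clause reduces to (~v2). v2 = False.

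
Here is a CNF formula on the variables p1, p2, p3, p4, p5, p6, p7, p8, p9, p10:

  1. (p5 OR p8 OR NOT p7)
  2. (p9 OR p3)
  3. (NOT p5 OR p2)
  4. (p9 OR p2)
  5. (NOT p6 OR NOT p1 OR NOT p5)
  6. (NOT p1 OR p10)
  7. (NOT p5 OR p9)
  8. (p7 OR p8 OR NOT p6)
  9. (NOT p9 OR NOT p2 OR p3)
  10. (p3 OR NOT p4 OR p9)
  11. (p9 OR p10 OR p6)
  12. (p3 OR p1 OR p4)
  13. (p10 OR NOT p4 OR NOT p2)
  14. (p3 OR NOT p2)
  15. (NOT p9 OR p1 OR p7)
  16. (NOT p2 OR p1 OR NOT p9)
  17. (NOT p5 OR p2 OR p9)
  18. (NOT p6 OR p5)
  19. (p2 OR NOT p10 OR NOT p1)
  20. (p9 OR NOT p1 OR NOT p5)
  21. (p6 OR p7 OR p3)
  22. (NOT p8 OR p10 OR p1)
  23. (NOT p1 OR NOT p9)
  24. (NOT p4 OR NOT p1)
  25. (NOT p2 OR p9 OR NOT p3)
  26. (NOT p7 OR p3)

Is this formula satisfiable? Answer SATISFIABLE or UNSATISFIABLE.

SATISFIABLE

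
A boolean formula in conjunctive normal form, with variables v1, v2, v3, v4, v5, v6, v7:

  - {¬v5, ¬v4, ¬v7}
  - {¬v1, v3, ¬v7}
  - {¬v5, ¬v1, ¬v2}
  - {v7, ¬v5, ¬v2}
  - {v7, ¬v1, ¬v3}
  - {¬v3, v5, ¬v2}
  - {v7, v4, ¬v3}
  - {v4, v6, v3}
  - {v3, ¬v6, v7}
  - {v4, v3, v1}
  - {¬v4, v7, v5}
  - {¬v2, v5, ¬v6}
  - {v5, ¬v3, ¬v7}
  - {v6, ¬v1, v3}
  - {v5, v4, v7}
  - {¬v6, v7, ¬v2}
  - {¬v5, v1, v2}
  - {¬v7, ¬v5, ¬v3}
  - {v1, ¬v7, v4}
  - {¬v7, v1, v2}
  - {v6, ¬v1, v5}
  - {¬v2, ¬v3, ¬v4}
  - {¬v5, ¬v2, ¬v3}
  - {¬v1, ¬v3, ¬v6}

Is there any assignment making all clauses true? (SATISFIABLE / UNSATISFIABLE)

SATISFIABLE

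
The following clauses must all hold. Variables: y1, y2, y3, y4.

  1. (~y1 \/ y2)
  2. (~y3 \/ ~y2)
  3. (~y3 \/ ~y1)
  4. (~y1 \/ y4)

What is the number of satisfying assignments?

7

Split on y1, then y2.
  y1=1, y2=1: remaining (y3,y4) ∈ {(0,1)} — 1.
  y1=1, y2=0: a clause becomes empty — 0.
  y1=0, y2=1: remaining (y3,y4) ∈ {(0,0); (0,1)} — 2.
  y1=0, y2=0: remaining (y3,y4) ∈ {(0,0); (0,1); (1,0); (1,1)} — 4.
Total: 1 + 0 + 2 + 4 = 7.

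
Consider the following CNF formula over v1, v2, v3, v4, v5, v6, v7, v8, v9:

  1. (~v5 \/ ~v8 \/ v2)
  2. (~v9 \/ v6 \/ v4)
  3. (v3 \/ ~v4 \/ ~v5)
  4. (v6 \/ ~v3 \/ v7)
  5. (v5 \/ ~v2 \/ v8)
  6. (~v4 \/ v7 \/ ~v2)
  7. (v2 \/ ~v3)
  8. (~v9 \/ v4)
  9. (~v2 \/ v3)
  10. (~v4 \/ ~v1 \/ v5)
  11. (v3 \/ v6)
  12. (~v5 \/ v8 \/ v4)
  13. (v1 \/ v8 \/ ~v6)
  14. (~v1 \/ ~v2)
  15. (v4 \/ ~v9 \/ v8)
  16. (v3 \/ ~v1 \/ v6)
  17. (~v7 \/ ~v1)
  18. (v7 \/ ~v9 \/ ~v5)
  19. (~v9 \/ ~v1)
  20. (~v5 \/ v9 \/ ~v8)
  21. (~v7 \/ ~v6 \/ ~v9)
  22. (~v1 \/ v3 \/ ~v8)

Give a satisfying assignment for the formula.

v1=False, v2=True, v3=True, v4=True, v5=False, v6=True, v7=True, v8=True, v9=False

Try v1 = False.
Set v2 = True and propagate.
  then v3 is forced to True.
The remaining clauses are satisfied by v4 = True, v5 = False, v6 = True, v7 = True, v8 = True, v9 = False.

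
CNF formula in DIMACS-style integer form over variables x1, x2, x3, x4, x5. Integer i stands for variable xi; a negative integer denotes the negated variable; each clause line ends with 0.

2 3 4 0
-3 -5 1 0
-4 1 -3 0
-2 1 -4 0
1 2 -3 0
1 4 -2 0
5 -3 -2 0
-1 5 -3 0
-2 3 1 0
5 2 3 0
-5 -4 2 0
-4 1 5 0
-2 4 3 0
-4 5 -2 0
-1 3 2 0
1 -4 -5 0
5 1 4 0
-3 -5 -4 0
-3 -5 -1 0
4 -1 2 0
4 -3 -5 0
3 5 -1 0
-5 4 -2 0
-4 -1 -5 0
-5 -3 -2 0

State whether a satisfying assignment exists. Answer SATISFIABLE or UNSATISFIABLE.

UNSATISFIABLE

x5 = True:
  x4 = True:
    propagation gives x2=True, x1=True; an empty clause results — contradiction.
  x4 = False:
    propagation gives x3=False, x2=True; an empty clause results — contradiction.
x5 = False:
  x1 = True:
    propagation gives x3=False; an empty clause results — contradiction.
  x1 = False:
    propagation gives x4=False; an empty clause results — contradiction.
Every branch closes, so no satisfying assignment exists.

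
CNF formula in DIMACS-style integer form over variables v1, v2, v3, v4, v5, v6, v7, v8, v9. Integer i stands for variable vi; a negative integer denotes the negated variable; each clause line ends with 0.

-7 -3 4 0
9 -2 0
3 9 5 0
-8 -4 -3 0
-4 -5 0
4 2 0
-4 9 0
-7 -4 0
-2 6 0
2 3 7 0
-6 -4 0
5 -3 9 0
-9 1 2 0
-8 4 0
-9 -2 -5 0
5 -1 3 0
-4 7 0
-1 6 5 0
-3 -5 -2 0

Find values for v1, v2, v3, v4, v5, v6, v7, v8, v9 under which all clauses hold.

v1=False, v2=True, v3=False, v4=False, v5=False, v6=True, v7=True, v8=False, v9=True

Pure literal: v8 appears only negated; assign v8 = False.
Set v1 = False and propagate.
Try v2 = True.
  then v9 is forced to True.
  then v6 is forced to True.
  then v4 is forced to False.
  then v5 is forced to False.
The remaining clauses are satisfied by v3 = False, v7 = True.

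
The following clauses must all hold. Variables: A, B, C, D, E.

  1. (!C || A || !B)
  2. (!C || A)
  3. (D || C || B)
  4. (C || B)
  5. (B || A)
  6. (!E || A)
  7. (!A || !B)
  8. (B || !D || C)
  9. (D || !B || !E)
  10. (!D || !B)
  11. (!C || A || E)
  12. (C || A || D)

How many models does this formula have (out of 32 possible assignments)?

4

Satisfying assignments:
  A=1 B=0 C=1 D=0 E=0
  A=1 B=0 C=1 D=0 E=1
  A=1 B=0 C=1 D=1 E=0
  A=1 B=0 C=1 D=1 E=1
Count: 4.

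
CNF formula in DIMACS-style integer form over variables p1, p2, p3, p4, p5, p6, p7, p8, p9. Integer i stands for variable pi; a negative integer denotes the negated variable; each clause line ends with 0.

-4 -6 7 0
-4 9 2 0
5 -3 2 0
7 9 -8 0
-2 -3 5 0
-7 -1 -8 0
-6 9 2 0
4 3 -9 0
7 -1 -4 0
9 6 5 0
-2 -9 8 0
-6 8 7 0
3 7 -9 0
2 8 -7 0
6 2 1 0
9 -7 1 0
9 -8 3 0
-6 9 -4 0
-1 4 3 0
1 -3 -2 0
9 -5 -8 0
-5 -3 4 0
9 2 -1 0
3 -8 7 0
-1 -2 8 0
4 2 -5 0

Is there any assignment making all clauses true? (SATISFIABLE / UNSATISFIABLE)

SATISFIABLE

Try p1 = False.
For the remaining variables, p2 = True, p3 = False, p4 = True, p5 = True, p6 = False, p7 = True, p8 = True, p9 = True works.
So p1=False, p2=True, p3=False, p4=True, p5=True, p6=False, p7=True, p8=True, p9=True is a satisfying assignment.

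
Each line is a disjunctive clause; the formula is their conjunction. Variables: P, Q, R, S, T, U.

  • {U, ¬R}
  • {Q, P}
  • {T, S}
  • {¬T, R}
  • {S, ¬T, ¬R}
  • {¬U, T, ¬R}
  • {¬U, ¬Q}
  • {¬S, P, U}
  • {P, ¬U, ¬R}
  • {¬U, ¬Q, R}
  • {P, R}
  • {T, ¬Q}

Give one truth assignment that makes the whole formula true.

P=T, Q=F, R=T, S=T, T=T, U=T

P occurs only positively in the remaining clauses — set P = True.
Set Q = False and propagate.
Set R = True and propagate.
  then U is forced to True.
  then T is forced to True.
  then S is forced to True.
Every clause has at least one true literal under this assignment.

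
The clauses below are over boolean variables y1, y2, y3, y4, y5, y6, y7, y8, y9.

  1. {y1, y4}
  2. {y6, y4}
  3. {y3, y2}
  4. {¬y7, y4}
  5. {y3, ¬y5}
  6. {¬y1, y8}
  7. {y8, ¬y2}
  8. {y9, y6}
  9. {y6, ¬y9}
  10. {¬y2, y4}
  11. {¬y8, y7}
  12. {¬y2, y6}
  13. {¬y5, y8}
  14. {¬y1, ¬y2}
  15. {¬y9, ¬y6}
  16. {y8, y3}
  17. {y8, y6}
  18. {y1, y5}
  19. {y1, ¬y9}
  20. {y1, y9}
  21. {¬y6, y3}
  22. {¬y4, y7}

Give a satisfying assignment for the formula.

y3 occurs only positively in the remaining clauses — set y3 = True.
Branch on y1: take y1 = True.
  then y8 is forced to True.
  then y7 is forced to True.
  then y4 is forced to True.
  then y2 is forced to False.
Try y6 = True.
  then y9 is forced to False.
y5 is now unconstrained; take y5 = False.
Every clause has at least one true literal under this assignment.
Check each clause:
  1. {y4, y1} — y1 is true.
  2. {y4, y6} — y4 is true.
  3. {y3, y2} — y3 is true.
  4. {¬y7, y4} — y4 is true.
  5. {¬y5, y3} — y3 is true.
  6. {¬y1, y8} — y8 is true.
  7. {y8, ¬y2} — y8 is true.
  8. {y6, y9} — y6 is true.
  9. {¬y9, y6} — y6 is true.
  10. {y4, ¬y2} — y4 is true.
  11. {y7, ¬y8} — y7 is true.
  12. {y6, ¬y2} — ¬y2 is true.
  13. {y8, ¬y5} — y8 is true.
  14. {¬y2, ¬y1} — ¬y2 is true.
  15. {¬y6, ¬y9} — ¬y9 is true.
  16. {y8, y3} — y8 is true.
  17. {y6, y8} — y8 is true.
  18. {y1, y5} — y1 is true.
  19. {y1, ¬y9} — y1 is true.
  20. {y9, y1} — y1 is true.
  21. {¬y6, y3} — y3 is true.
  22. {¬y4, y7} — y7 is true.

y1=True  y2=False  y3=True  y4=True  y5=False  y6=True  y7=True  y8=True  y9=False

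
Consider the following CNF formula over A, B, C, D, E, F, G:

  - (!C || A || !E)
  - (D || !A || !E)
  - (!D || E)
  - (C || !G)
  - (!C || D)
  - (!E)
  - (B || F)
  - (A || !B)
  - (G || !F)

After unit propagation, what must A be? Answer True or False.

True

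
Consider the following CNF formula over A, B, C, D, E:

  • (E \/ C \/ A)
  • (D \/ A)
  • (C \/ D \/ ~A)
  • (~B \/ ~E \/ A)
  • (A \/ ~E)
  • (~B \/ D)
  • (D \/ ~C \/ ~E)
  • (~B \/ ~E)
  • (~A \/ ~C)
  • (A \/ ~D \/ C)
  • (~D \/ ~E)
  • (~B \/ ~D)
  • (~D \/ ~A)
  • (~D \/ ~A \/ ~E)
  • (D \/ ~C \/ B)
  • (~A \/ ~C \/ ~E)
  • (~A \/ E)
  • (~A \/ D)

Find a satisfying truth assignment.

Branch on A: take A = False.
  then D is forced to True.
  then E is forced to False.
  then C is forced to True.
  then B is forced to False.
Every clause has at least one true literal under this assignment.
Check each clause:
  1. (C \/ E \/ A) — C is true.
  2. (D \/ A) — D is true.
  3. (C \/ D \/ ~A) — C is true.
  4. (~E \/ A \/ ~B) — ~E is true.
  5. (~E \/ A) — ~E is true.
  6. (~B \/ D) — D is true.
  7. (~E \/ D \/ ~C) — ~E is true.
  8. (~B \/ ~E) — ~E is true.
  9. (~A \/ ~C) — ~A is true.
  10. (A \/ ~D \/ C) — C is true.
  11. (~E \/ ~D) — ~E is true.
  12. (~D \/ ~B) — ~B is true.
  13. (~D \/ ~A) — ~A is true.
  14. (~A \/ ~D \/ ~E) — ~E is true.
  15. (~C \/ D \/ B) — D is true.
  16. (~A \/ ~E \/ ~C) — ~E is true.
  17. (E \/ ~A) — ~A is true.
  18. (D \/ ~A) — D is true.

A=F, B=F, C=T, D=T, E=F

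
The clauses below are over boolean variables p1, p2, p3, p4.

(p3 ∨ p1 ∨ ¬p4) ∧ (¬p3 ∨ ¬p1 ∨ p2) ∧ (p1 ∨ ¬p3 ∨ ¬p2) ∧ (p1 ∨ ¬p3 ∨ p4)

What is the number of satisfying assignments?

Case analysis on p1 and p3:
  p1=T, p3=T: remaining (p2,p4) ∈ {(T,F); (T,T)} — 2.
  p1=T, p3=F: remaining (p2,p4) ∈ {(F,F); (F,T); (T,F); (T,T)} — 4.
  p1=F, p3=T: remaining (p2,p4) ∈ {(F,T)} — 1.
  p1=F, p3=F: remaining (p2,p4) ∈ {(F,F); (T,F)} — 2.
Total: 2 + 4 + 1 + 2 = 9.

9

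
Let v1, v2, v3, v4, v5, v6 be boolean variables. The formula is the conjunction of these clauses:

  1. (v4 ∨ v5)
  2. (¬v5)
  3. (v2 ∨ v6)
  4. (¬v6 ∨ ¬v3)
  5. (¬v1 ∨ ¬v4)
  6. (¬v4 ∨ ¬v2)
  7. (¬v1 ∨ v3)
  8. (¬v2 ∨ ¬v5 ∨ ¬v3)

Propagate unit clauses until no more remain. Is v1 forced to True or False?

(¬v5) is a unit clause: v5 = False.
(v5 ∨ v4): since v5 = False, the clause reduces to (v4). v4 = True.
From (¬v1 ∨ ¬v4) and v4 = True: v1 = False.

False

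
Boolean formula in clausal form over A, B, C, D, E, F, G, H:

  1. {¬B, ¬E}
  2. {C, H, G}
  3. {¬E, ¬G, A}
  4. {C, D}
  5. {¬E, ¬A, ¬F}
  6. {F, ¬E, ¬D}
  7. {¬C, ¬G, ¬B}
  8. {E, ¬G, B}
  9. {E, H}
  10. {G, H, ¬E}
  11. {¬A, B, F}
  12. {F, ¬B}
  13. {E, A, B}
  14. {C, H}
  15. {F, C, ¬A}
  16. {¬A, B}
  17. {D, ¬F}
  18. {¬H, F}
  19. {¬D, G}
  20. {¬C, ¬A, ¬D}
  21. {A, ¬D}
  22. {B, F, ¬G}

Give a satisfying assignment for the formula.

Branch on A: take A = True.
  then B is forced to True.
  then E is forced to False.
  then H is forced to True.
  then F is forced to True.
  then D is forced to True.
  then G is forced to True.
  then C is forced to False.

A=T, B=T, C=F, D=T, E=F, F=T, G=T, H=T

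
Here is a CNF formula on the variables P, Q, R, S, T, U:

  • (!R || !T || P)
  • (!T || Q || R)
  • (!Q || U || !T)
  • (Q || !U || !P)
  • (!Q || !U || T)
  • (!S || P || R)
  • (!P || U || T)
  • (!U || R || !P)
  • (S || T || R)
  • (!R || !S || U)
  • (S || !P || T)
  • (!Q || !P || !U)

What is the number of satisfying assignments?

6

Satisfying assignments:
  P=F Q=F R=T S=F T=F U=F
  P=F Q=F R=T S=F T=F U=T
  P=F Q=F R=T S=T T=F U=T
  P=F Q=T R=F S=F T=T U=T
  P=F Q=T R=T S=F T=F U=F
  P=T Q=F R=T S=F T=T U=F
Count: 6.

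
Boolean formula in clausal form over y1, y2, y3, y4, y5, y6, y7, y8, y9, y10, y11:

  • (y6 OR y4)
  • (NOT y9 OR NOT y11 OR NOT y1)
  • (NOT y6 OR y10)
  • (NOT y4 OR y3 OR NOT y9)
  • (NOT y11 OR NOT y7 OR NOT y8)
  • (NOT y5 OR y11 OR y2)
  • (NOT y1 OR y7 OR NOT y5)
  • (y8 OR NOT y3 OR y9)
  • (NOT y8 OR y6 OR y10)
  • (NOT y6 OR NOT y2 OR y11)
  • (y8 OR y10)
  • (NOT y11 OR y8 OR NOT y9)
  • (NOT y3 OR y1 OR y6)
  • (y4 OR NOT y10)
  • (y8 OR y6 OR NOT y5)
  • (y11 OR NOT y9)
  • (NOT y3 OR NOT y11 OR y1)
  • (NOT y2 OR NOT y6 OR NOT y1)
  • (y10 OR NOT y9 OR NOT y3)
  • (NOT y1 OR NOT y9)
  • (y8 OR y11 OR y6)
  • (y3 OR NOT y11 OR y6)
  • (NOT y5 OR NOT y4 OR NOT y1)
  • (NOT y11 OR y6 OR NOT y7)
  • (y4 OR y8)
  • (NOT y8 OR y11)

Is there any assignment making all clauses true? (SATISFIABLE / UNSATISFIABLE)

Pure literal: y5 appears only negated; assign y5 = False.
Set y1 = True and propagate.
  then y9 is forced to False.
Set y2 = True and propagate.
  then y6 is forced to False.
  then y4 is forced to True.
Set y3 = True and propagate.
  then y8 is forced to True.
  then y10 is forced to True.
  then y11 is forced to True.
  then y7 is forced to False.
Every clause has at least one true literal under this assignment.
So y1=True, y2=True, y3=True, y4=True, y5=False, y6=False, y7=False, y8=True, y9=False, y10=True, y11=True is a satisfying assignment.

SATISFIABLE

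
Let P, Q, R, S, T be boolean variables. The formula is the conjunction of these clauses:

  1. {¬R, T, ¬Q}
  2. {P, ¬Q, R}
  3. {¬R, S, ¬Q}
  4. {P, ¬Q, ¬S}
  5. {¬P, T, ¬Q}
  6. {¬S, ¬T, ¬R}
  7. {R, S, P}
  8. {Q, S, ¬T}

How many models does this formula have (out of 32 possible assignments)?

Split on Q, then R.
  Q=T, R=T: a clause becomes empty — 0.
  Q=T, R=F: remaining (P,S,T) ∈ {(T,F,T); (T,T,T)} — 2.
  Q=F, R=T: remaining (P,S,T) ∈ {(F,F,F); (F,T,F); (T,F,F); (T,T,F)} — 4.
  Q=F, R=F: 5 of the 8 assignments to (P,S,T) work.
Total: 0 + 2 + 4 + 5 = 11.

11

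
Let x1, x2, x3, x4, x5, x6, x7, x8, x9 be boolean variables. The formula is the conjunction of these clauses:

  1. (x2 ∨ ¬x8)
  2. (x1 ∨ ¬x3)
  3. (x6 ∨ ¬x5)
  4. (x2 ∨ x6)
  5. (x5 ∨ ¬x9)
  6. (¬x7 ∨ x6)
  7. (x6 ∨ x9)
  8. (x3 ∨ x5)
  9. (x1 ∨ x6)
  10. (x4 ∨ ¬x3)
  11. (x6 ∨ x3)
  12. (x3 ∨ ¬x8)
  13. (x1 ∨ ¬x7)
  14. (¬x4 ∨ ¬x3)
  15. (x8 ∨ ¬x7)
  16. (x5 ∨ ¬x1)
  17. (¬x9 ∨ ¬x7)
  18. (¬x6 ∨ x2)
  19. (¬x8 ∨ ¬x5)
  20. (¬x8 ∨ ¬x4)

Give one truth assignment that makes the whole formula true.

x1=True, x2=True, x3=False, x4=True, x5=True, x6=True, x7=False, x8=False, x9=False

x2 occurs only positively in the remaining clauses — set x2 = True.
x7 occurs only negated in the remaining clauses — set x7 = False.
Try x1 = True.
  then x5 is forced to True.
  then x6 is forced to True.
  then x8 is forced to False.
Try x3 = False.
x4, x9 are now unconstrained; take x4 = True, x9 = False.
Check each clause:
  1. (x2 ∨ ¬x8) — ¬x8 is true.
  2. (x1 ∨ ¬x3) — x1 is true.
  3. (x6 ∨ ¬x5) — x6 is true.
  4. (x2 ∨ x6) — x2 is true.
  5. (x5 ∨ ¬x9) — x5 is true.
  6. (x6 ∨ ¬x7) — ¬x7 is true.
  7. (x9 ∨ x6) — x6 is true.
  8. (x3 ∨ x5) — x5 is true.
  9. (x1 ∨ x6) — x1 is true.
  10. (x4 ∨ ¬x3) — x4 is true.
  11. (x3 ∨ x6) — x6 is true.
  12. (x3 ∨ ¬x8) — ¬x8 is true.
  13. (x1 ∨ ¬x7) — ¬x7 is true.
  14. (¬x4 ∨ ¬x3) — ¬x3 is true.
  15. (x8 ∨ ¬x7) — ¬x7 is true.
  16. (x5 ∨ ¬x1) — x5 is true.
  17. (¬x9 ∨ ¬x7) — ¬x7 is true.
  18. (x2 ∨ ¬x6) — x2 is true.
  19. (¬x8 ∨ ¬x5) — ¬x8 is true.
  20. (¬x4 ∨ ¬x8) — ¬x8 is true.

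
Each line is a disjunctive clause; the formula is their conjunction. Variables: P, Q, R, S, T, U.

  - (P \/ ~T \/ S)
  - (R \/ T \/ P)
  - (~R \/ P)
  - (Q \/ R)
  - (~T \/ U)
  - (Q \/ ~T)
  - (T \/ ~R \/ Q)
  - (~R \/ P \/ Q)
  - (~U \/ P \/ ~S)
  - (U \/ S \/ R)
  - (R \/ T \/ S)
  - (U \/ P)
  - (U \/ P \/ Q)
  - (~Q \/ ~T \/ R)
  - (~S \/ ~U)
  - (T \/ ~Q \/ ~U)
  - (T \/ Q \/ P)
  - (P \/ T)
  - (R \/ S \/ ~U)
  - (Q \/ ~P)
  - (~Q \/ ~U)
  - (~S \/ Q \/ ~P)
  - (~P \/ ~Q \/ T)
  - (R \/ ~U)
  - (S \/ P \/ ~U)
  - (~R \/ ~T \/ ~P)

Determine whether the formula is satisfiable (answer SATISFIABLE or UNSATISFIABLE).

UNSATISFIABLE

P = True:
  propagation gives Q=True, U=False, T=False; an empty clause results — contradiction.
P = False:
  propagation gives R=False, T=True, S=True, Q=True; an empty clause results — contradiction.
Every branch closes, so no satisfying assignment exists.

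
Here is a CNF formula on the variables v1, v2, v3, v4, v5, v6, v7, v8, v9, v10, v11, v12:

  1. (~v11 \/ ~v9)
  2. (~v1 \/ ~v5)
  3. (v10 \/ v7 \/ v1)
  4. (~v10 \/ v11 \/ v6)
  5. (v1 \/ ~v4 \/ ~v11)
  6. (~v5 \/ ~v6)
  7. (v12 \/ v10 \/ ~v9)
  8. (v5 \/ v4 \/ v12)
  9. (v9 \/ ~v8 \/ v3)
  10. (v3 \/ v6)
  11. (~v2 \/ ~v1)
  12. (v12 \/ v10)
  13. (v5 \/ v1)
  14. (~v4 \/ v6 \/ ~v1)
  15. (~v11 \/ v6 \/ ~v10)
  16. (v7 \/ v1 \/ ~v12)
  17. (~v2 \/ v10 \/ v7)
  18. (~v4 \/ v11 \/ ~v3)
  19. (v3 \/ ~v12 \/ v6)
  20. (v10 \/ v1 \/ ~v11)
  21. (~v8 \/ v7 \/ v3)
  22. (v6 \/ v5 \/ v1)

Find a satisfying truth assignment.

v1=True  v2=False  v3=False  v4=True  v5=False  v6=True  v7=True  v8=False  v9=True  v10=True  v11=False  v12=True

Check each clause:
  1. (~v9 \/ ~v11) — ~v11 is true.
  2. (~v1 \/ ~v5) — ~v5 is true.
  3. (v7 \/ v10 \/ v1) — v1 is true.
  4. (~v10 \/ v6 \/ v11) — v6 is true.
  5. (~v4 \/ v1 \/ ~v11) — v1 is true.
  6. (~v5 \/ ~v6) — ~v5 is true.
  7. (~v9 \/ v10 \/ v12) — v10 is true.
  8. (v5 \/ v12 \/ v4) — v12 is true.
  9. (v3 \/ v9 \/ ~v8) — ~v8 is true.
  10. (v6 \/ v3) — v6 is true.
  11. (~v2 \/ ~v1) — ~v2 is true.
  12. (v10 \/ v12) — v10 is true.
  13. (v1 \/ v5) — v1 is true.
  14. (~v4 \/ v6 \/ ~v1) — v6 is true.
  15. (~v10 \/ ~v11 \/ v6) — ~v11 is true.
  16. (~v12 \/ v1 \/ v7) — v1 is true.
  17. (v10 \/ v7 \/ ~v2) — v10 is true.
  18. (~v3 \/ ~v4 \/ v11) — ~v3 is true.
  19. (~v12 \/ v6 \/ v3) — v6 is true.
  20. (v10 \/ ~v11 \/ v1) — v1 is true.
  21. (v7 \/ v3 \/ ~v8) — ~v8 is true.
  22. (v5 \/ v1 \/ v6) — v1 is true.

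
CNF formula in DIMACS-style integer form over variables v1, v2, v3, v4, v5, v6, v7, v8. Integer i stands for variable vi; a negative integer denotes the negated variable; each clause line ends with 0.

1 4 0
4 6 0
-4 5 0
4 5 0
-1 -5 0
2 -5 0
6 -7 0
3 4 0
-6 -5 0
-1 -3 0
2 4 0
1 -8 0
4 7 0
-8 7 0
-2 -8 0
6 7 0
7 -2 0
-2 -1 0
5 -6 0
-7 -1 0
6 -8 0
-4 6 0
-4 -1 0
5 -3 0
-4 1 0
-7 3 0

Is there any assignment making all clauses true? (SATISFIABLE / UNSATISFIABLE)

v4 = True:
  propagation gives v5=True, v1=False; an empty clause results — contradiction.
v4 = False:
  propagation gives v1=True, v6=True, v5=True; an empty clause results — contradiction.
Every branch closes, so no satisfying assignment exists.

UNSATISFIABLE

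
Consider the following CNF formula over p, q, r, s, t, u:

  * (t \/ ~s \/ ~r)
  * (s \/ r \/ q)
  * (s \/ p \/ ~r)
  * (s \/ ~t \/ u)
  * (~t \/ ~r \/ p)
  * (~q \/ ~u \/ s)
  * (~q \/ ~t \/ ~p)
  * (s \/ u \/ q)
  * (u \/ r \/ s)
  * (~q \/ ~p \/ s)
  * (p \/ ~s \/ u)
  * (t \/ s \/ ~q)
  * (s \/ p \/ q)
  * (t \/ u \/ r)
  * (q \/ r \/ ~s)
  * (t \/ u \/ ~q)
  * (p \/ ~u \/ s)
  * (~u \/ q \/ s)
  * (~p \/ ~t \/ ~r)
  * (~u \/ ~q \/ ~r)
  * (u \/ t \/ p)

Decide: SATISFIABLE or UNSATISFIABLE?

SATISFIABLE

Branch on p: take p = False.
Branch on q: take q = True.
The remaining clauses are satisfied by r = False, s = True, t = False, u = True.
So p = F, q = T, r = F, s = T, t = F, u = T is a satisfying assignment.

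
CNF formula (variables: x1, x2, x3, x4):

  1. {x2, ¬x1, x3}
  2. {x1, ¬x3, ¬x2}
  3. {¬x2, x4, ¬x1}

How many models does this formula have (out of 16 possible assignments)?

Case analysis on x1 and x2:
  x1=T, x2=T: remaining (x3,x4) ∈ {(F,T); (T,T)} — 2.
  x1=T, x2=F: remaining (x3,x4) ∈ {(T,F); (T,T)} — 2.
  x1=F, x2=T: remaining (x3,x4) ∈ {(F,F); (F,T)} — 2.
  x1=F, x2=F: remaining (x3,x4) ∈ {(F,F); (F,T); (T,F); (T,T)} — 4.
Total: 2 + 2 + 2 + 4 = 10.

10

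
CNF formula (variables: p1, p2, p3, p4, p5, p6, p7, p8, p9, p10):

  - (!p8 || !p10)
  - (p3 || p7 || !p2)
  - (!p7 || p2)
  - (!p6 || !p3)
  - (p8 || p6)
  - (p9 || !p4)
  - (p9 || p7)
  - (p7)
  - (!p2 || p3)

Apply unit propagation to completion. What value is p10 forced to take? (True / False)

False

(p7) stands alone — p7 = True.
(p2 || !p7) with p7 = True leaves only p2, so p2 = True.
(!p2 || p3) with p2 = True leaves only p3, so p3 = True.
(!p3 || !p6): since p3 = True, the clause reduces to (!p6). p6 = False.
(p8 || p6): since p6 = False, the clause reduces to (p8). p8 = True.
(!p10 || !p8) with p8 = True leaves only !p10, so p10 = False.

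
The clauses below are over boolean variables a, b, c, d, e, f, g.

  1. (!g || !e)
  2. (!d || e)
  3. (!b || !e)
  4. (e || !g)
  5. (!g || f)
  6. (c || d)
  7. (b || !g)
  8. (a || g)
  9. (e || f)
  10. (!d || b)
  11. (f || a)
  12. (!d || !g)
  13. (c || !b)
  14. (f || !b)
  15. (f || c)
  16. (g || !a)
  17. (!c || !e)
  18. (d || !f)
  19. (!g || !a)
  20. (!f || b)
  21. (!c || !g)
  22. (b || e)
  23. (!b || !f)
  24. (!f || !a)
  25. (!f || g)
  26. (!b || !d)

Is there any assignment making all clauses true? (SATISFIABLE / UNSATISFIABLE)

UNSATISFIABLE

f = True:
  propagation gives d=True, e=True, g=False; an empty clause results — contradiction.
f = False:
  propagation gives g=False, a=True; an empty clause results — contradiction.
Every branch closes, so no satisfying assignment exists.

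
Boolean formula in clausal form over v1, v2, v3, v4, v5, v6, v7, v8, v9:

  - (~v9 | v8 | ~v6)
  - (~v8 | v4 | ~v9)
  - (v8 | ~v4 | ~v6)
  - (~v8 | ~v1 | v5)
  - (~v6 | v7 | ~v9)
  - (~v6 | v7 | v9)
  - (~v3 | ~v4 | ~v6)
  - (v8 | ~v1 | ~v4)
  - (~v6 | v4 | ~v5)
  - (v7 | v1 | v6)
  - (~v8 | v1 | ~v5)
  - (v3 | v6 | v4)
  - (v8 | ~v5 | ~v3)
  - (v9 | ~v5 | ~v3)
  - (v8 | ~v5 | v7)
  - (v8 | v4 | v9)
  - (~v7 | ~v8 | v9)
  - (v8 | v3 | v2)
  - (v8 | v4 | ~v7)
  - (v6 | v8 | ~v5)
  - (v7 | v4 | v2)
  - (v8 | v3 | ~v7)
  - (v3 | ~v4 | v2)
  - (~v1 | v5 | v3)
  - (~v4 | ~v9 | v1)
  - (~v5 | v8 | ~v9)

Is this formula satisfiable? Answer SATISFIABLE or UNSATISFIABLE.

SATISFIABLE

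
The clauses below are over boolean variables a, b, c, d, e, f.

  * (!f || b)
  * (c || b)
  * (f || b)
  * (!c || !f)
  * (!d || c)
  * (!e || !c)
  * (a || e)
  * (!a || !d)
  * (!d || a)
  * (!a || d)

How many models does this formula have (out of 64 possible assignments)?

The models are:
  a=0 b=1 c=0 d=0 e=1 f=0
  a=0 b=1 c=0 d=0 e=1 f=1
Count: 2.

2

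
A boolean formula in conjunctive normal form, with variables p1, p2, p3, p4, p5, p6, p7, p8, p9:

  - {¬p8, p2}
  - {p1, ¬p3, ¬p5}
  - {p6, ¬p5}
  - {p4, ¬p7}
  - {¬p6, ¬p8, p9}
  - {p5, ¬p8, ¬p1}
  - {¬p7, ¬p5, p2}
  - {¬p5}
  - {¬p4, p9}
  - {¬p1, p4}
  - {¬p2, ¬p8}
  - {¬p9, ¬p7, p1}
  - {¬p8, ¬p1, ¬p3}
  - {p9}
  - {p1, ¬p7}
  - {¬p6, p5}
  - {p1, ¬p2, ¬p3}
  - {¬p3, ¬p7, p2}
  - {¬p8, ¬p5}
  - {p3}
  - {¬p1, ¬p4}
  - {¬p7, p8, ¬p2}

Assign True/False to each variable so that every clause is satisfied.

p1 = False, p2 = False, p3 = True, p4 = True, p5 = False, p6 = False, p7 = False, p8 = False, p9 = True

(¬p5) is a unit clause, so p5 = False.
The clause (p9) is unit: p9 must be True.
Unit propagation: (¬p6) forces p6 = False.
The clause (p3) is unit: p3 must be True.
Pure literal: p7 appears only negated; assign p7 = False.
Branch on p1: take p1 = False.
  then p2 is forced to False.
  then p8 is forced to False.
p4 is now unconstrained; take p4 = True.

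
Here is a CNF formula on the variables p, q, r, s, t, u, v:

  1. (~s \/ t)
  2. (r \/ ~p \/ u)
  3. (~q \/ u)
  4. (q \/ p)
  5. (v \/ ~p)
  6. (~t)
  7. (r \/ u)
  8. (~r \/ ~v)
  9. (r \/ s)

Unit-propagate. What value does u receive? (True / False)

Unit clause (~t) sets t = False.
From (~s \/ t) and t = False: s = False.
(r \/ s) with s = False leaves only r, so r = True.
In (~v \/ ~r), ~r is now false; ~v must hold, so v = False.
In (~p \/ v), v is now false; ~p must hold, so p = False.
(p \/ q) with p = False leaves only q, so q = True.
In (~q \/ u), ~q is now false; u must hold, so u = True.

True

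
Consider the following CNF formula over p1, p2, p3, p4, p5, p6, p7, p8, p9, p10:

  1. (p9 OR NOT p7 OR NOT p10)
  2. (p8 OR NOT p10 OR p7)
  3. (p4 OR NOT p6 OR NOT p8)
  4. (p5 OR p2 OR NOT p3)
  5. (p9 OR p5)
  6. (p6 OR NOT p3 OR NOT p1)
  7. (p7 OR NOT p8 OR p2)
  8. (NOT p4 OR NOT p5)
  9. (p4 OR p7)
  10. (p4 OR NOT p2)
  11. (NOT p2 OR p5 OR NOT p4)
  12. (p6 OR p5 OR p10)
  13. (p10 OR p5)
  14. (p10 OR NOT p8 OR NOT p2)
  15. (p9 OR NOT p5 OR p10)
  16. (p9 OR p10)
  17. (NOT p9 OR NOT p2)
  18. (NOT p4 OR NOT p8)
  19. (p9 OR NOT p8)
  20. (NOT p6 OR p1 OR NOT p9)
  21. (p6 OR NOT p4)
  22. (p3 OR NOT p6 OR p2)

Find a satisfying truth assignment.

Set p1 = False and propagate.
Branch on p2: take p2 = False.
Try p3 = False.
  then p6 is forced to False.
  then p4 is forced to False.
  then p7 is forced to True.
For the remaining variables, p5 = True, p8 = False, p9 = True, p10 = False works.

p1 = False  p2 = False  p3 = False  p4 = False  p5 = True  p6 = False  p7 = True  p8 = False  p9 = True  p10 = False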